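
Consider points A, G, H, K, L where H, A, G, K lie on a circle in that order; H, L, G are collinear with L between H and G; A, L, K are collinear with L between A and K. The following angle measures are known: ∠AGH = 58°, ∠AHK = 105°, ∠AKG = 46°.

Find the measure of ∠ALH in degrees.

∠ALH = 117°

1. ∠AKH = 58°  [same arc HA]
2. ∠HAK = 17°  [△HAK]
3. ∠AHG = 46°  [same arc AG]
4. ∠ALH = 117°  [△HLA]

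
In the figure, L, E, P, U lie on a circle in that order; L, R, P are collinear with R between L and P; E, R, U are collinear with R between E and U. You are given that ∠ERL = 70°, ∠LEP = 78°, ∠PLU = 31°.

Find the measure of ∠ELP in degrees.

∠ELP = 63°

1. ∠PRU = 70°  [vertical angles at R]
2. ∠LUP = 102°  [cyclic LEPU, opposite ∠E+∠U]
3. ∠LPU = 47°  [△LPU]
4. ∠EUP = 63°  [△PRU]
5. ∠ELP = 63°  [same arc EP]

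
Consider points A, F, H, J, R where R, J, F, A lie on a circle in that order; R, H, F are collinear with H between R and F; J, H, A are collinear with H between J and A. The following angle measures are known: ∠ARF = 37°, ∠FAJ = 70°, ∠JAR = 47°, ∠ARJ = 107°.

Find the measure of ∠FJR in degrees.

1. ∠FRJ = 70°  [same arc JF]
2. ∠JFR = 47°  [same arc RJ]
3. ∠FJR = 63°  [△RJF]

∠FJR = 63°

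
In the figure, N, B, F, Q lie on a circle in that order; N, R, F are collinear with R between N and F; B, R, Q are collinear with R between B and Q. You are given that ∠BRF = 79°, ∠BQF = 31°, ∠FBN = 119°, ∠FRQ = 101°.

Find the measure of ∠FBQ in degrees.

1. ∠BNF = 31°  [same arc BF]
2. ∠BFN = 30°  [△NBF]
3. ∠FBQ = 71°  [△BRF]

∠FBQ = 71°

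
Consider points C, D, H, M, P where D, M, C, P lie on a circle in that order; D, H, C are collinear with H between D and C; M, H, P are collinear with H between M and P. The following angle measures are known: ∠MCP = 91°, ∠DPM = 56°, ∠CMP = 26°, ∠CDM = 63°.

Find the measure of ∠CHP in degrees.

∠CHP = 82°

1. ∠MDP = 89°  [cyclic DMCP, opposite ∠D+∠C]
2. ∠DMP = 35°  [△DMP]
3. ∠DHM = 82°  [△DHM]
4. ∠CHP = 82°  [vertical angles at H]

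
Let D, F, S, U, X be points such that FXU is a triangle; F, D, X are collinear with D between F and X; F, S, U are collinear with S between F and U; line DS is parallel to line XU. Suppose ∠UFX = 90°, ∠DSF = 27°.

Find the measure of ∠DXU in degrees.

1. ∠DFS = 90°  [D on FX, S on FU]
2. ∠FDS = 63°  [△FDS]
3. ∠SDX = 117°  [linear pair at D on FX]
4. ∠DXU = 63°  [DS∥XU, co-interior at X–D]

∠DXU = 63°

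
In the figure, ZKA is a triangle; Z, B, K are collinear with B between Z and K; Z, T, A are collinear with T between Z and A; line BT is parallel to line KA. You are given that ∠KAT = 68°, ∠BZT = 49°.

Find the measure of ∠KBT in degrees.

∠KBT = 117°

1. ∠KAZ = 68°  [T on ray AZ]
2. ∠AZK = 49°  [B on ZK, T on ZA]
3. ∠AKZ = 63°  [△ZKA]
4. ∠TBZ = 63°  [BT∥KA, corresponding at B]
5. ∠KBT = 117°  [linear pair at B on ZK]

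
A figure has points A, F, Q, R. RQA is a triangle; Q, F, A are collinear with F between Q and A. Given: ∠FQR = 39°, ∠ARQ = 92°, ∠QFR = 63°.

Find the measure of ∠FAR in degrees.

1. ∠AQR = 39°  [F on ray QA]
2. ∠QAR = 49°  [△RQA]
3. ∠FAR = 49°  [F on ray AQ]

∠FAR = 49°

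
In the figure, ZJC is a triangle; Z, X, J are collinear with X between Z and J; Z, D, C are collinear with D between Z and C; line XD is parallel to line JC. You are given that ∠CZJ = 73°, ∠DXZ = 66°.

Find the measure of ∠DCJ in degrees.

∠DCJ = 41°

1. ∠DZX = 73°  [X on ZJ, D on ZC]
2. ∠XDZ = 41°  [△ZXD]
3. ∠CDX = 139°  [linear pair at D on ZC]
4. ∠DCJ = 41°  [XD∥JC, co-interior at C–D]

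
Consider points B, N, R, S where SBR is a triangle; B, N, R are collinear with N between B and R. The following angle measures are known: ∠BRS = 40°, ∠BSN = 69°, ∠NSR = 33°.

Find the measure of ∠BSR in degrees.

∠BSR = 102°

1. ∠NRS = 40°  [N on ray RB]
2. ∠RNS = 107°  [△SNR]
3. ∠BNS = 73°  [linear pair at N on BR]
4. ∠NBS = 38°  [△SBN]
5. ∠RBS = 38°  [N on ray BR]
6. ∠BSR = 102°  [△SBR]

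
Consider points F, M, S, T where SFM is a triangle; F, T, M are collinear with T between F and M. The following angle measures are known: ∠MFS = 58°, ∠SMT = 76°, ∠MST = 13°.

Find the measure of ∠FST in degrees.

1. ∠SFT = 58°  [T on ray FM]
2. ∠MTS = 91°  [△STM]
3. ∠FTS = 89°  [linear pair at T on FM]
4. ∠FST = 33°  [△SFT]

∠FST = 33°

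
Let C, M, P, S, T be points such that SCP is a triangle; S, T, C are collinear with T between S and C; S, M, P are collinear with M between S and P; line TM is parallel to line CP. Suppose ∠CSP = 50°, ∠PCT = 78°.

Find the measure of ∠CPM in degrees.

1. ∠PCS = 78°  [T on ray CS]
2. ∠CPS = 52°  [△SCP]
3. ∠CPM = 52°  [M on ray PS]

∠CPM = 52°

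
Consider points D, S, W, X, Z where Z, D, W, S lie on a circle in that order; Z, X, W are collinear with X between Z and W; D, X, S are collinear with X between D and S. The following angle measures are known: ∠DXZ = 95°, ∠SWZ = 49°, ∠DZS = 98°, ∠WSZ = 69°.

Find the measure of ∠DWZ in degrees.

∠DWZ = 33°

1. ∠SDZ = 49°  [same arc ZS]
2. ∠DSZ = 33°  [△ZDS]
3. ∠DWZ = 33°  [same arc ZD]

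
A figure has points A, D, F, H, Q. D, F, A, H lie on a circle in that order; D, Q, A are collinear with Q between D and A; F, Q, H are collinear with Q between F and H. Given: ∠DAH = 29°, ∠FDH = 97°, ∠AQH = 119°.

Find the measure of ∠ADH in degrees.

1. ∠DFH = 29°  [same arc DH]
2. ∠DHF = 54°  [△DFH]
3. ∠DQH = 61°  [linear pair at Q on DA]
4. ∠ADH = 65°  [△DQH]

∠ADH = 65°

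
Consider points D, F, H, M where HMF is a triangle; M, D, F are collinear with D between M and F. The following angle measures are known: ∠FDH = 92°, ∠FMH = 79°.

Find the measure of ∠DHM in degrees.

∠DHM = 13°

1. ∠HDM = 88°  [linear pair at D on MF]
2. ∠DMH = 79°  [D on ray MF]
3. ∠DHM = 13°  [△HMD]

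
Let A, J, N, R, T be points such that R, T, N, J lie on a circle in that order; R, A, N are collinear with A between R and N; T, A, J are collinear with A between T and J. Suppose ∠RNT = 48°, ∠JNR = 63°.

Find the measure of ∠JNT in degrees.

1. ∠RJT = 48°  [same arc RT]
2. ∠JTR = 63°  [same arc RJ]
3. ∠JRT = 69°  [△RTJ]
4. ∠JNT = 111°  [cyclic RTNJ, opposite ∠R+∠N]

∠JNT = 111°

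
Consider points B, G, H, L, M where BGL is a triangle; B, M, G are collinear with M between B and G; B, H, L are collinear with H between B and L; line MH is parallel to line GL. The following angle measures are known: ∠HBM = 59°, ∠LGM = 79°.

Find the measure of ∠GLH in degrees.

∠GLH = 42°

1. ∠GBL = 59°  [M on BG, H on BL]
2. ∠BGL = 79°  [M on ray GB]
3. ∠BLG = 42°  [△BGL]
4. ∠GLH = 42°  [H on ray LB]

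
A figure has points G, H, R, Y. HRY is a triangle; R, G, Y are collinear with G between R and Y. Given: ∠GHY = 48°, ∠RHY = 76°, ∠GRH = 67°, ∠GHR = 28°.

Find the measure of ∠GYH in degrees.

1. ∠HGR = 85°  [△HRG]
2. ∠HGY = 95°  [linear pair at G on RY]
3. ∠GYH = 37°  [△HGY]

∠GYH = 37°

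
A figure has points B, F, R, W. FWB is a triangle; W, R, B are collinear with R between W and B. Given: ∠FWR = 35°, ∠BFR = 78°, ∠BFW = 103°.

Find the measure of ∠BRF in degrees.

1. ∠BWF = 35°  [R on ray WB]
2. ∠FBW = 42°  [△FWB]
3. ∠FBR = 42°  [R on ray BW]
4. ∠BRF = 60°  [△FRB]

∠BRF = 60°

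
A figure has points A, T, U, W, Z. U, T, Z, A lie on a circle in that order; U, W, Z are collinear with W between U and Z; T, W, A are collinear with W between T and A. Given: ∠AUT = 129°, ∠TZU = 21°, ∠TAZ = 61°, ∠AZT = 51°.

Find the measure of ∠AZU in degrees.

1. ∠TAU = 21°  [same arc UT]
2. ∠ATU = 30°  [△UTA]
3. ∠AZU = 30°  [same arc UA]

∠AZU = 30°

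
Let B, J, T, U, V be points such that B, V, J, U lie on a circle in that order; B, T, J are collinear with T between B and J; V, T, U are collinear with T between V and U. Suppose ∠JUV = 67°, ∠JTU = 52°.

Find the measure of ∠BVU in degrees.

∠BVU = 61°

1. ∠JBV = 67°  [same arc VJ]
2. ∠BTV = 52°  [vertical angles at T]
3. ∠BVU = 61°  [△BTV]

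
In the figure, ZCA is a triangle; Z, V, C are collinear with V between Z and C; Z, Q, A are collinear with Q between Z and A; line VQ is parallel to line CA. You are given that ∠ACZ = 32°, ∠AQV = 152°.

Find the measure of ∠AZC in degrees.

∠AZC = 120°

1. ∠QVZ = 32°  [VQ∥CA, corresponding at V]
2. ∠VQZ = 28°  [linear pair at Q on ZA]
3. ∠QZV = 120°  [△ZVQ]
4. ∠AZC = 120°  [V on ZC, Q on ZA]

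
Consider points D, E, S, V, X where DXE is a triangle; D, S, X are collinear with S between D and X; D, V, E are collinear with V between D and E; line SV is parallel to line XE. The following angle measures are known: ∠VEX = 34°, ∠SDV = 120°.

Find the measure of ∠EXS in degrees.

∠EXS = 26°

1. ∠DEX = 34°  [V on ray ED]
2. ∠EDX = 120°  [S on DX, V on DE]
3. ∠DXE = 26°  [△DXE]
4. ∠EXS = 26°  [S on ray XD]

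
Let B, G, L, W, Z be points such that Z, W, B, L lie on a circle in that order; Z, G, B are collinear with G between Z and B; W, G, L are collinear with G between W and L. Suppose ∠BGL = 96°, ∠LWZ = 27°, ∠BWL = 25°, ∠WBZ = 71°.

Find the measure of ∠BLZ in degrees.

∠BLZ = 128°

1. ∠LBZ = 27°  [same arc ZL]
2. ∠BZL = 25°  [same arc BL]
3. ∠BLZ = 128°  [△ZBL]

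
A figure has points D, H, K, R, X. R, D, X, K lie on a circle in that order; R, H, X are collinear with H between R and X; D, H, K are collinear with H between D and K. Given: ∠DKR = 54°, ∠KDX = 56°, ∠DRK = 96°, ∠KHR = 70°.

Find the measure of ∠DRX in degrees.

∠DRX = 40°

1. ∠DXR = 54°  [same arc RD]
2. ∠KDR = 30°  [△RDK]
3. ∠DHX = 70°  [△DHX]
4. ∠DHR = 110°  [linear pair at H on RX]
5. ∠DRX = 40°  [△RHD]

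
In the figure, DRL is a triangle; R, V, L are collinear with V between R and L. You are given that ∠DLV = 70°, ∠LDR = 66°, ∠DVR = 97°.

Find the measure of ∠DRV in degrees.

∠DRV = 44°

1. ∠DLR = 70°  [V on ray LR]
2. ∠DRL = 44°  [△DRL]
3. ∠DRV = 44°  [V on ray RL]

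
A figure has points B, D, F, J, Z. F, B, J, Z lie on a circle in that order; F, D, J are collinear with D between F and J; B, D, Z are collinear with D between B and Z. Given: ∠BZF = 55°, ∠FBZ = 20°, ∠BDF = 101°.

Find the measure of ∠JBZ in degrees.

1. ∠BJF = 55°  [same arc FB]
2. ∠BDJ = 79°  [linear pair at D on FJ]
3. ∠JBZ = 46°  [△BDJ]

∠JBZ = 46°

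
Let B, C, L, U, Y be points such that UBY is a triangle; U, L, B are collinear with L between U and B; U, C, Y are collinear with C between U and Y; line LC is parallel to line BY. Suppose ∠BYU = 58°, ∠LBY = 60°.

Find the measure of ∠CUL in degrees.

1. ∠UBY = 60°  [L on ray BU]
2. ∠BUY = 62°  [△UBY]
3. ∠CUL = 62°  [L on UB, C on UY]

∠CUL = 62°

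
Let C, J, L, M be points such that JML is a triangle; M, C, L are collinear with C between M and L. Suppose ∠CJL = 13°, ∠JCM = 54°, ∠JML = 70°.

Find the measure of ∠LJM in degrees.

1. ∠JCL = 126°  [linear pair at C on ML]
2. ∠CLJ = 41°  [△JCL]
3. ∠JLM = 41°  [C on ray LM]
4. ∠LJM = 69°  [△JML]

∠LJM = 69°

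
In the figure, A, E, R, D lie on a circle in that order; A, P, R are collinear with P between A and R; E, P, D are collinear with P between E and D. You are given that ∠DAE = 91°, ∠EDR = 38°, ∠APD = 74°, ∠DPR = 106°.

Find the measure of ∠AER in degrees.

1. ∠DRE = 89°  [cyclic AERD, opposite ∠A+∠R]
2. ∠EAR = 38°  [same arc ER]
3. ∠DER = 53°  [△ERD]
4. ∠EPR = 74°  [vertical angles at P]
5. ∠ARE = 53°  [△EPR]
6. ∠AER = 89°  [△AER]

∠AER = 89°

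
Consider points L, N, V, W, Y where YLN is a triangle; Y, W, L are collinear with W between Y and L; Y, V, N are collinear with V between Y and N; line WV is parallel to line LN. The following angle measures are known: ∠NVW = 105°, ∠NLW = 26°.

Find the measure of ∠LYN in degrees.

∠LYN = 79°

1. ∠WVY = 75°  [linear pair at V on YN]
2. ∠NLY = 26°  [W on ray LY]
3. ∠LNY = 75°  [WV∥LN, corresponding at V]
4. ∠LYN = 79°  [△YLN]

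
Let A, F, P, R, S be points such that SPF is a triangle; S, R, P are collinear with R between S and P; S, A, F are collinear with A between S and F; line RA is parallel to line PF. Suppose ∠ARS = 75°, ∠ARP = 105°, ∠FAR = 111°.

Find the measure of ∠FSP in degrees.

∠FSP = 36°

1. ∠RAS = 69°  [linear pair at A on SF]
2. ∠ASR = 36°  [△SRA]
3. ∠FSP = 36°  [R on SP, A on SF]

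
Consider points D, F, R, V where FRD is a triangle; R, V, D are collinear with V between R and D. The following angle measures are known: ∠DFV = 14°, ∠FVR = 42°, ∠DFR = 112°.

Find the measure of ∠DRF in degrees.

∠DRF = 40°

1. ∠DVF = 138°  [linear pair at V on RD]
2. ∠FDV = 28°  [△FVD]
3. ∠FDR = 28°  [V on ray DR]
4. ∠DRF = 40°  [△FRD]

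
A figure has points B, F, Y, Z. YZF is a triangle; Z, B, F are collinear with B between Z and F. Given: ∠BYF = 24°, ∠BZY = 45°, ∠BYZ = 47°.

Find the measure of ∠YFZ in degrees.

1. ∠YBZ = 88°  [△YZB]
2. ∠FBY = 92°  [linear pair at B on ZF]
3. ∠BFY = 64°  [△YBF]
4. ∠YFZ = 64°  [B on ray FZ]

∠YFZ = 64°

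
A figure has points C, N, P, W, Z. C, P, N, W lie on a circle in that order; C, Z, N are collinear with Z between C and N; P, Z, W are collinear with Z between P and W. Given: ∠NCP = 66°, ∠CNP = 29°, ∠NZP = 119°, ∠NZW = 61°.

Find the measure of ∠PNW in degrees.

1. ∠NWP = 66°  [same arc PN]
2. ∠NPW = 32°  [△PZN]
3. ∠PNW = 82°  [△PNW]

∠PNW = 82°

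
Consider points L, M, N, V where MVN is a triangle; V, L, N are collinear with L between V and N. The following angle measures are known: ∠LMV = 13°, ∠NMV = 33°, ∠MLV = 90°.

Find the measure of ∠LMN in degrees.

∠LMN = 20°

1. ∠LVM = 77°  [△MVL]
2. ∠MLN = 90°  [linear pair at L on VN]
3. ∠MVN = 77°  [L on ray VN]
4. ∠MNV = 70°  [△MVN]
5. ∠LNM = 70°  [L on ray NV]
6. ∠LMN = 20°  [△MLN]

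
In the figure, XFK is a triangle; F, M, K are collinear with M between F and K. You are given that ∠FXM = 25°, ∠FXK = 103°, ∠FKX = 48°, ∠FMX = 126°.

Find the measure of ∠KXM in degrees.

1. ∠MKX = 48°  [M on ray KF]
2. ∠KMX = 54°  [linear pair at M on FK]
3. ∠KXM = 78°  [△XMK]

∠KXM = 78°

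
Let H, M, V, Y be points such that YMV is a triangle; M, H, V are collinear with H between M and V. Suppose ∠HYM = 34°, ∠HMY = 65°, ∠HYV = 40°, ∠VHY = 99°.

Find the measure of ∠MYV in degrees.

1. ∠VMY = 65°  [H on ray MV]
2. ∠HVY = 41°  [△YHV]
3. ∠MVY = 41°  [H on ray VM]
4. ∠MYV = 74°  [△YMV]

∠MYV = 74°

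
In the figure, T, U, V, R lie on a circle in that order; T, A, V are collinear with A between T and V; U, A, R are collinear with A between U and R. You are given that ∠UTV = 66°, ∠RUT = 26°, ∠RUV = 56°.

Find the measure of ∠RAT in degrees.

1. ∠URV = 66°  [same arc UV]
2. ∠RVT = 26°  [same arc TR]
3. ∠RAV = 88°  [△VAR]
4. ∠RAT = 92°  [linear pair at A on TV]

∠RAT = 92°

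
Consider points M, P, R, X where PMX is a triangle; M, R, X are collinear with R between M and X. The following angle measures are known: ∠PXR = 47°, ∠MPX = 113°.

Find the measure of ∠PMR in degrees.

1. ∠MXP = 47°  [R on ray XM]
2. ∠PMX = 20°  [△PMX]
3. ∠PMR = 20°  [R on ray MX]

∠PMR = 20°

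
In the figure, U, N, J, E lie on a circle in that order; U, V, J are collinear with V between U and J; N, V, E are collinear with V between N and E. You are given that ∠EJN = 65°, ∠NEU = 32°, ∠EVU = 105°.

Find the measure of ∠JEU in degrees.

∠JEU = 104°

1. ∠EUN = 115°  [cyclic UNJE, opposite ∠U+∠J]
2. ∠ENU = 33°  [△UNE]
3. ∠EUJ = 43°  [△UVE]
4. ∠EJU = 33°  [same arc UE]
5. ∠JEU = 104°  [△UJE]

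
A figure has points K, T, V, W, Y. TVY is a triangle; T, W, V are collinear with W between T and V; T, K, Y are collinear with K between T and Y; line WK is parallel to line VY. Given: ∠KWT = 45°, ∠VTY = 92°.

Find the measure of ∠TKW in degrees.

∠TKW = 43°

1. ∠TVY = 45°  [WK∥VY, corresponding at W]
2. ∠TYV = 43°  [△TVY]
3. ∠TKW = 43°  [WK∥VY, corresponding at K]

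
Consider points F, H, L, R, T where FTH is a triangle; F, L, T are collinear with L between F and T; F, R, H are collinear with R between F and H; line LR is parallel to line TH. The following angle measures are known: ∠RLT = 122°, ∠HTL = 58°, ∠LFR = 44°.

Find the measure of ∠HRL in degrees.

∠HRL = 102°

1. ∠FLR = 58°  [linear pair at L on FT]
2. ∠FRL = 78°  [△FLR]
3. ∠HRL = 102°  [linear pair at R on FH]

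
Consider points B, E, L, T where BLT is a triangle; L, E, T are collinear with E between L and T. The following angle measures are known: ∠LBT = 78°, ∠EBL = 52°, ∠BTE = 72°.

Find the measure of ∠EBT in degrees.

1. ∠BTL = 72°  [E on ray TL]
2. ∠BLT = 30°  [△BLT]
3. ∠BLE = 30°  [E on ray LT]
4. ∠BEL = 98°  [△BLE]
5. ∠BET = 82°  [linear pair at E on LT]
6. ∠EBT = 26°  [△BET]

∠EBT = 26°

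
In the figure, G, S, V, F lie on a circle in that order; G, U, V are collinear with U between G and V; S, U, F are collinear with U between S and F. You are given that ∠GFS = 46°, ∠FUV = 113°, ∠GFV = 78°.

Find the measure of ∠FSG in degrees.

∠FSG = 35°

1. ∠GVS = 46°  [same arc GS]
2. ∠GUS = 113°  [vertical angles at U]
3. ∠GSV = 102°  [cyclic GSVF, opposite ∠S+∠F]
4. ∠SGV = 32°  [△GSV]
5. ∠FSG = 35°  [△GUS]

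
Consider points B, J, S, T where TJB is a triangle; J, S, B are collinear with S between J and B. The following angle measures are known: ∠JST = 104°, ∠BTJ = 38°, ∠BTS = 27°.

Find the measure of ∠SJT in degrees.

∠SJT = 65°

1. ∠BST = 76°  [linear pair at S on JB]
2. ∠SBT = 77°  [△TSB]
3. ∠JBT = 77°  [S on ray BJ]
4. ∠BJT = 65°  [△TJB]
5. ∠SJT = 65°  [S on ray JB]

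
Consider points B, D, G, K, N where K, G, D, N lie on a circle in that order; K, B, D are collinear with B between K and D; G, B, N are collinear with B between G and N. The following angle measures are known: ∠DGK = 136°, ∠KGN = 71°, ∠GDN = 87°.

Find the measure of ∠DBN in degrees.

1. ∠DNK = 44°  [cyclic KGDN, opposite ∠G+∠N]
2. ∠KDN = 71°  [same arc KN]
3. ∠GKN = 93°  [cyclic KGDN, opposite ∠K+∠D]
4. ∠DKN = 65°  [△KDN]
5. ∠GNK = 16°  [△KGN]
6. ∠KBN = 99°  [△KBN]
7. ∠DBN = 81°  [linear pair at B on KD]

∠DBN = 81°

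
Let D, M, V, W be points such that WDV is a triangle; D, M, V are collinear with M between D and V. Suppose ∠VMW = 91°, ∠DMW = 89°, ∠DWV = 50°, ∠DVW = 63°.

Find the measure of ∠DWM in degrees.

∠DWM = 24°

1. ∠VDW = 67°  [△WDV]
2. ∠MDW = 67°  [M on ray DV]
3. ∠DWM = 24°  [△WDM]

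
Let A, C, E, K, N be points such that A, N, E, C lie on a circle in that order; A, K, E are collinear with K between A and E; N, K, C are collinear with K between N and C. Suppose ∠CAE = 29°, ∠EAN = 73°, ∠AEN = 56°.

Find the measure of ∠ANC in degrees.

∠ANC = 22°

1. ∠CNE = 29°  [same arc EC]
2. ∠EKN = 95°  [△NKE]
3. ∠AKN = 85°  [linear pair at K on AE]
4. ∠ANC = 22°  [△AKN]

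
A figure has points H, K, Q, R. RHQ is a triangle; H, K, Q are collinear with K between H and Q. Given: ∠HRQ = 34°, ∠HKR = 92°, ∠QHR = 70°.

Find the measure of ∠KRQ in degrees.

1. ∠HQR = 76°  [△RHQ]
2. ∠QKR = 88°  [linear pair at K on HQ]
3. ∠KQR = 76°  [K on ray QH]
4. ∠KRQ = 16°  [△RKQ]

∠KRQ = 16°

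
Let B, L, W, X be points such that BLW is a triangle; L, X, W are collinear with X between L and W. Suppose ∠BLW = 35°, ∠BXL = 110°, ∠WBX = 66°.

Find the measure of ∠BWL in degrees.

1. ∠BXW = 70°  [linear pair at X on LW]
2. ∠BWX = 44°  [△BXW]
3. ∠BWL = 44°  [X on ray WL]

∠BWL = 44°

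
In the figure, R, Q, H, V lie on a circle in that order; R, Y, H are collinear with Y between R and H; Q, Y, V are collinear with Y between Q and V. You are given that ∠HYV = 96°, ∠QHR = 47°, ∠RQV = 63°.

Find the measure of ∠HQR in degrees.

1. ∠QYR = 96°  [vertical angles at Y]
2. ∠HRQ = 21°  [△RYQ]
3. ∠HQR = 112°  [△RQH]

∠HQR = 112°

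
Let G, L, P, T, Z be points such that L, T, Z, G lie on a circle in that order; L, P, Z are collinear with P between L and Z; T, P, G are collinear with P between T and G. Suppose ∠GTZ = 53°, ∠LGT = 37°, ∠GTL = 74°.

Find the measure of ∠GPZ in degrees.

1. ∠GLZ = 53°  [same arc ZG]
2. ∠GPL = 90°  [△LPG]
3. ∠GPZ = 90°  [linear pair at P on LZ]

∠GPZ = 90°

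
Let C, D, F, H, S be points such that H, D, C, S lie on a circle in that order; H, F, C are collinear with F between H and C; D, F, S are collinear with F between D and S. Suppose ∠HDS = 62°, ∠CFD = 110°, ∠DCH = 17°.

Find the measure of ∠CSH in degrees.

1. ∠HCS = 62°  [same arc HS]
2. ∠HFS = 110°  [vertical angles at F]
3. ∠DSH = 17°  [same arc HD]
4. ∠CHS = 53°  [△HFS]
5. ∠CSH = 65°  [△HCS]

∠CSH = 65°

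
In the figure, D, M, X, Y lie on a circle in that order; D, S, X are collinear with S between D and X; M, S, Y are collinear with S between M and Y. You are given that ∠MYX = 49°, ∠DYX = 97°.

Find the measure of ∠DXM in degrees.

1. ∠MDX = 49°  [same arc MX]
2. ∠DMX = 83°  [cyclic DMXY, opposite ∠M+∠Y]
3. ∠DXM = 48°  [△DMX]

∠DXM = 48°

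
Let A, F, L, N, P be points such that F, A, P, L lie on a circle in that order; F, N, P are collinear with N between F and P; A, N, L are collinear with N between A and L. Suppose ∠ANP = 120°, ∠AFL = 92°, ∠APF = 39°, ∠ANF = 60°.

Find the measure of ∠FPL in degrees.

∠FPL = 49°

1. ∠LAP = 21°  [△ANP]
2. ∠APL = 88°  [cyclic FAPL, opposite ∠F+∠P]
3. ∠LNP = 60°  [vertical angles at N]
4. ∠ALP = 71°  [△APL]
5. ∠FPL = 49°  [△PNL]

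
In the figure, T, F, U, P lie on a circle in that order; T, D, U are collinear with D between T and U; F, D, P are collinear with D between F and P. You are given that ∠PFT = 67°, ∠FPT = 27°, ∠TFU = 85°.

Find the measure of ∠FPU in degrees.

1. ∠FUT = 27°  [same arc TF]
2. ∠FTU = 68°  [△TFU]
3. ∠FPU = 68°  [same arc FU]

∠FPU = 68°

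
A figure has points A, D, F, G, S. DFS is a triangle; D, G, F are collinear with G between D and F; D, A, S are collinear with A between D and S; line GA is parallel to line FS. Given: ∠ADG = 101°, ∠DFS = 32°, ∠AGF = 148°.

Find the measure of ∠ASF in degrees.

1. ∠FDS = 101°  [G on DF, A on DS]
2. ∠DSF = 47°  [△DFS]
3. ∠ASF = 47°  [A on ray SD]

∠ASF = 47°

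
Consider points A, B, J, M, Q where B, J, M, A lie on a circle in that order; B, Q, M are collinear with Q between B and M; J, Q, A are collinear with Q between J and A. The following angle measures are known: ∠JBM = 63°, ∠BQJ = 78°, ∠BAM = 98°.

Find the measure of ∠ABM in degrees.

∠ABM = 43°

1. ∠JAM = 63°  [same arc JM]
2. ∠AQM = 78°  [vertical angles at Q]
3. ∠AMB = 39°  [△MQA]
4. ∠ABM = 43°  [△BMA]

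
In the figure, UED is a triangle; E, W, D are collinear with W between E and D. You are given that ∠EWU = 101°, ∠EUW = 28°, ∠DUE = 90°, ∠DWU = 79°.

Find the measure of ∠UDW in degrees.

1. ∠UEW = 51°  [△UEW]
2. ∠DEU = 51°  [W on ray ED]
3. ∠EDU = 39°  [△UED]
4. ∠UDW = 39°  [W on ray DE]

∠UDW = 39°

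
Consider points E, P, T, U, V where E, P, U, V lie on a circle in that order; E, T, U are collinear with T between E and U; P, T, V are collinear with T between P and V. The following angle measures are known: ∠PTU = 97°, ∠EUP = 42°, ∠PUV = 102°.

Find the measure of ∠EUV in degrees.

∠EUV = 60°

1. ∠ETV = 97°  [vertical angles at T]
2. ∠UPV = 41°  [△PTU]
3. ∠PVU = 37°  [△PUV]
4. ∠UTV = 83°  [linear pair at T on EU]
5. ∠EUV = 60°  [△UTV]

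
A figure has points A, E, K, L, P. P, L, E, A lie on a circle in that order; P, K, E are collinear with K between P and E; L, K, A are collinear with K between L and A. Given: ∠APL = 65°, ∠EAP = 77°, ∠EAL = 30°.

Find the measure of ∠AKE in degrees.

∠AKE = 82°

1. ∠AEL = 115°  [cyclic PLEA, opposite ∠P+∠E]
2. ∠ALE = 35°  [△LEA]
3. ∠APE = 35°  [same arc EA]
4. ∠AEP = 68°  [△PEA]
5. ∠AKE = 82°  [△EKA]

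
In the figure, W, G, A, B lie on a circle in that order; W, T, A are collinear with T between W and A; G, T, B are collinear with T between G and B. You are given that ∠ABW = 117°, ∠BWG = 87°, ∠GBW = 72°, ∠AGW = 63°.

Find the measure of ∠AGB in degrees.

1. ∠BAG = 93°  [cyclic WGAB, opposite ∠W+∠A]
2. ∠GAW = 72°  [same arc WG]
3. ∠AWG = 45°  [△WGA]
4. ∠ABG = 45°  [same arc GA]
5. ∠AGB = 42°  [△GAB]

∠AGB = 42°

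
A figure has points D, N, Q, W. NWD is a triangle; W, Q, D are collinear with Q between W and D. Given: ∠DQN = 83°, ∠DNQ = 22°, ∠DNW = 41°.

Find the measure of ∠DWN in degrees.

1. ∠NDQ = 75°  [△NQD]
2. ∠NDW = 75°  [Q on ray DW]
3. ∠DWN = 64°  [△NWD]

∠DWN = 64°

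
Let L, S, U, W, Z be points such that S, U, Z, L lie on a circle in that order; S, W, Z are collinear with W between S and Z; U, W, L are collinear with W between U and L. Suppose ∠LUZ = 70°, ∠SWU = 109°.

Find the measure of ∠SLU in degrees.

1. ∠LSZ = 70°  [same arc ZL]
2. ∠LWZ = 109°  [vertical angles at W]
3. ∠LWS = 71°  [linear pair at W on SZ]
4. ∠SLU = 39°  [△SWL]

∠SLU = 39°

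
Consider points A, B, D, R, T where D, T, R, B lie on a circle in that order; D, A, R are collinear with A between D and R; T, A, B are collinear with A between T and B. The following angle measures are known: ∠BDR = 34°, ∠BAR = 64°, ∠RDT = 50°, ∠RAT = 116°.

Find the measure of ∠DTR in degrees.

∠DTR = 100°

1. ∠BTR = 34°  [same arc RB]
2. ∠DRT = 30°  [△TAR]
3. ∠DTR = 100°  [△DTR]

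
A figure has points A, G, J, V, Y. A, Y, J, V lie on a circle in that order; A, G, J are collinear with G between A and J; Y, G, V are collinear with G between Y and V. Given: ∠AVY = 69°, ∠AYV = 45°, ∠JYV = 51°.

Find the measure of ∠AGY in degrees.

∠AGY = 120°

1. ∠AJY = 69°  [same arc AY]
2. ∠JGY = 60°  [△YGJ]
3. ∠AGY = 120°  [linear pair at G on AJ]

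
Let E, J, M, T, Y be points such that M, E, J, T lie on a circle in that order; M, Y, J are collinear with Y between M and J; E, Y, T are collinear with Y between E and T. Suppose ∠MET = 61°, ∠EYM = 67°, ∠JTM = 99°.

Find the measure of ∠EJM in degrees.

∠EJM = 47°

1. ∠EMJ = 52°  [△MYE]
2. ∠JEM = 81°  [cyclic MEJT, opposite ∠E+∠T]
3. ∠EJM = 47°  [△MEJ]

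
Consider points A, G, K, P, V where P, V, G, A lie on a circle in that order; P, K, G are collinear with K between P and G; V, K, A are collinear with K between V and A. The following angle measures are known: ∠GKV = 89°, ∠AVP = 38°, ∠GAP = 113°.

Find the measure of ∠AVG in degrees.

∠AVG = 29°

1. ∠AGP = 38°  [same arc PA]
2. ∠APG = 29°  [△PGA]
3. ∠AVG = 29°  [same arc GA]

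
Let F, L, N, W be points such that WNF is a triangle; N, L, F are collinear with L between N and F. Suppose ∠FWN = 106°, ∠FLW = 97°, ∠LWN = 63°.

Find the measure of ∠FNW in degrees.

∠FNW = 34°

1. ∠NLW = 83°  [linear pair at L on NF]
2. ∠LNW = 34°  [△WNL]
3. ∠FNW = 34°  [L on ray NF]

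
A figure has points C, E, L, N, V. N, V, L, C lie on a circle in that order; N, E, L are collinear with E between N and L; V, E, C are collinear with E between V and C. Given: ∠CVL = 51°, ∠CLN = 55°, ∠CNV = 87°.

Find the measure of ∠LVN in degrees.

1. ∠CNL = 51°  [same arc LC]
2. ∠LCN = 74°  [△NLC]
3. ∠LVN = 106°  [cyclic NVLC, opposite ∠V+∠C]

∠LVN = 106°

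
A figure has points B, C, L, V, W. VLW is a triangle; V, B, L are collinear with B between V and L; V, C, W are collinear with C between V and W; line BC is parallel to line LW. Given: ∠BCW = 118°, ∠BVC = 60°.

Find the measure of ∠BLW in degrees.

∠BLW = 58°

1. ∠BCV = 62°  [linear pair at C on VW]
2. ∠CBV = 58°  [△VBC]
3. ∠CBL = 122°  [linear pair at B on VL]
4. ∠BLW = 58°  [BC∥LW, co-interior at L–B]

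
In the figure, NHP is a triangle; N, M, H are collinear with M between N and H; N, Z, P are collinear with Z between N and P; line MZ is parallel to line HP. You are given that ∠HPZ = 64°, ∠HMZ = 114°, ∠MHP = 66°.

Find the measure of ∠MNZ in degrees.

1. ∠HPN = 64°  [Z on ray PN]
2. ∠NMZ = 66°  [linear pair at M on NH]
3. ∠MZN = 64°  [MZ∥HP, corresponding at Z]
4. ∠MNZ = 50°  [△NMZ]

∠MNZ = 50°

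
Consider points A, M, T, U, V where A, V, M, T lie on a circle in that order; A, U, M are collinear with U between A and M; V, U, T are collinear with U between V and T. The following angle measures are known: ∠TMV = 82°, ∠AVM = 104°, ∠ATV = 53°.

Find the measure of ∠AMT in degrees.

1. ∠TAV = 98°  [cyclic AVMT, opposite ∠A+∠M]
2. ∠AVT = 29°  [△AVT]
3. ∠AMT = 29°  [same arc AT]

∠AMT = 29°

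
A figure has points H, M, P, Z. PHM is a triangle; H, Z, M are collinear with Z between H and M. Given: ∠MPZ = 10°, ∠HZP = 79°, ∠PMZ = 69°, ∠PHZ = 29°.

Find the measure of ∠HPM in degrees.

∠HPM = 82°

1. ∠HMP = 69°  [Z on ray MH]
2. ∠MHP = 29°  [Z on ray HM]
3. ∠HPM = 82°  [△PHM]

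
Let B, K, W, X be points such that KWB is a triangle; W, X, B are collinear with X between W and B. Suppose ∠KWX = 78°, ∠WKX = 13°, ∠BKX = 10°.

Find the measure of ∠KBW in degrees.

∠KBW = 79°

1. ∠KXW = 89°  [△KWX]
2. ∠BXK = 91°  [linear pair at X on WB]
3. ∠KBX = 79°  [△KXB]
4. ∠KBW = 79°  [X on ray BW]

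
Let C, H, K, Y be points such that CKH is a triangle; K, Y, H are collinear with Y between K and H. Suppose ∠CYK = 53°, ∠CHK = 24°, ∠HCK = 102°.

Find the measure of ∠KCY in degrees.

∠KCY = 73°

1. ∠CKH = 54°  [△CKH]
2. ∠CKY = 54°  [Y on ray KH]
3. ∠KCY = 73°  [△CKY]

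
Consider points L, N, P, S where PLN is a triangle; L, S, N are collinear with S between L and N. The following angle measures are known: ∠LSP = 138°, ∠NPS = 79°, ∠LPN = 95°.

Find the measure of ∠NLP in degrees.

1. ∠NSP = 42°  [linear pair at S on LN]
2. ∠PNS = 59°  [△PSN]
3. ∠LNP = 59°  [S on ray NL]
4. ∠NLP = 26°  [△PLN]

∠NLP = 26°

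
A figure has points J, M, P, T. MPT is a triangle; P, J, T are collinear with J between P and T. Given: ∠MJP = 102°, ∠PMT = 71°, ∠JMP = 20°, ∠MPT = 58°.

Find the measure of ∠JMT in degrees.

∠JMT = 51°

1. ∠MJT = 78°  [linear pair at J on PT]
2. ∠MTP = 51°  [△MPT]
3. ∠JTM = 51°  [J on ray TP]
4. ∠JMT = 51°  [△MJT]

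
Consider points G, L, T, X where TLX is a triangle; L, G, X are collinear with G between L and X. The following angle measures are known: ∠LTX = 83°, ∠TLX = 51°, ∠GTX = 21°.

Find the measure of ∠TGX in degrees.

1. ∠LXT = 46°  [△TLX]
2. ∠GXT = 46°  [G on ray XL]
3. ∠TGX = 113°  [△TGX]

∠TGX = 113°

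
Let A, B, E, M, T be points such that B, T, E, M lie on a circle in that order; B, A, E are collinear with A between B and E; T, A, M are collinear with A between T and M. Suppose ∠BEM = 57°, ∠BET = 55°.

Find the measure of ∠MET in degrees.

∠MET = 112°

1. ∠BTM = 57°  [same arc BM]
2. ∠BMT = 55°  [same arc BT]
3. ∠MBT = 68°  [△BTM]
4. ∠MET = 112°  [cyclic BTEM, opposite ∠B+∠E]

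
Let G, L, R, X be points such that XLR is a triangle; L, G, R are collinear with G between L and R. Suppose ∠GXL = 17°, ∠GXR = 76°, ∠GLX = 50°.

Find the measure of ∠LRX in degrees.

∠LRX = 37°

1. ∠LGX = 113°  [△XLG]
2. ∠RGX = 67°  [linear pair at G on LR]
3. ∠GRX = 37°  [△XGR]
4. ∠LRX = 37°  [G on ray RL]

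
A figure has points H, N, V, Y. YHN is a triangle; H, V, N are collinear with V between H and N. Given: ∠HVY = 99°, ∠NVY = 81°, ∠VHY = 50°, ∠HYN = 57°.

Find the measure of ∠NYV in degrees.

1. ∠NHY = 50°  [V on ray HN]
2. ∠HNY = 73°  [△YHN]
3. ∠VNY = 73°  [V on ray NH]
4. ∠NYV = 26°  [△YVN]

∠NYV = 26°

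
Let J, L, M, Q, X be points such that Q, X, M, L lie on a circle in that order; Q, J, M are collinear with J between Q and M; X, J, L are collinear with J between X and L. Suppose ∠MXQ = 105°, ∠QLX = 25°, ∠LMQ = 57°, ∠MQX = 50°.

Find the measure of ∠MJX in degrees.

1. ∠LXQ = 57°  [same arc QL]
2. ∠QJX = 73°  [△QJX]
3. ∠MJX = 107°  [linear pair at J on QM]

∠MJX = 107°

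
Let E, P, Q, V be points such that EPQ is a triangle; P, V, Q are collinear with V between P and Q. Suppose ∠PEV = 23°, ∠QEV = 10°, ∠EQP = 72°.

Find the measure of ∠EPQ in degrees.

1. ∠EQV = 72°  [V on ray QP]
2. ∠EVQ = 98°  [△EVQ]
3. ∠EVP = 82°  [linear pair at V on PQ]
4. ∠EPV = 75°  [△EPV]
5. ∠EPQ = 75°  [V on ray PQ]

∠EPQ = 75°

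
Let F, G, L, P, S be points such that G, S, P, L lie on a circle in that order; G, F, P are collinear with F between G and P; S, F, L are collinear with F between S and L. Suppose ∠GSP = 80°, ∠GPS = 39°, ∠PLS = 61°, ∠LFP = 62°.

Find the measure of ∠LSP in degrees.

1. ∠GLP = 100°  [cyclic GSPL, opposite ∠S+∠L]
2. ∠GPL = 57°  [△PFL]
3. ∠LGP = 23°  [△GPL]
4. ∠LSP = 23°  [same arc PL]

∠LSP = 23°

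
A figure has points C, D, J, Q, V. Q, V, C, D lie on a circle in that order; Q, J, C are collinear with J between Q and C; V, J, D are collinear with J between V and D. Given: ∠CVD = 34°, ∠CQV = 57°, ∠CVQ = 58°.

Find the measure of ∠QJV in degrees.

∠QJV = 99°

1. ∠CQD = 34°  [same arc CD]
2. ∠CDV = 57°  [same arc VC]
3. ∠CDQ = 122°  [cyclic QVCD, opposite ∠V+∠D]
4. ∠DCQ = 24°  [△QCD]
5. ∠CJD = 99°  [△CJD]
6. ∠QJV = 99°  [vertical angles at J]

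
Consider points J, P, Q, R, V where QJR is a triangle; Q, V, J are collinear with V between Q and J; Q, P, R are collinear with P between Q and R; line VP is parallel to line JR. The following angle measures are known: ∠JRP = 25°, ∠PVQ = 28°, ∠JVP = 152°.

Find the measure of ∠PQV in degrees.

∠PQV = 127°

1. ∠JRQ = 25°  [P on ray RQ]
2. ∠QJR = 28°  [VP∥JR, corresponding at V]
3. ∠JQR = 127°  [△QJR]
4. ∠PQV = 127°  [V on QJ, P on QR]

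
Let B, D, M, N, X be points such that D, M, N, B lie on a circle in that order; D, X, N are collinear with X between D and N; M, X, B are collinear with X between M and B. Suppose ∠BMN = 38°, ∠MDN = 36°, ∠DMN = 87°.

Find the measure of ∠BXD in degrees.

∠BXD = 85°

1. ∠BDN = 38°  [same arc NB]
2. ∠MBN = 36°  [same arc MN]
3. ∠DBN = 93°  [cyclic DMNB, opposite ∠M+∠B]
4. ∠BND = 49°  [△DNB]
5. ∠BXN = 95°  [△NXB]
6. ∠BXD = 85°  [linear pair at X on DN]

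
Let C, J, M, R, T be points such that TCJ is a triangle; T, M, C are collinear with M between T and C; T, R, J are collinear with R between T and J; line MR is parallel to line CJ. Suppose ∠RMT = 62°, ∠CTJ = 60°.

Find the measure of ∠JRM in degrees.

∠JRM = 122°

1. ∠JCT = 62°  [MR∥CJ, corresponding at M]
2. ∠CJT = 58°  [△TCJ]
3. ∠MRT = 58°  [MR∥CJ, corresponding at R]
4. ∠JRM = 122°  [linear pair at R on TJ]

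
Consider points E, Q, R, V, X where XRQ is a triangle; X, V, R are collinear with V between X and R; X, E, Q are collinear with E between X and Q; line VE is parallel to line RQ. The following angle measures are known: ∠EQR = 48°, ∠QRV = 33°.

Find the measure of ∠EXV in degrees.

∠EXV = 99°

1. ∠RQX = 48°  [E on ray QX]
2. ∠QRX = 33°  [V on ray RX]
3. ∠QXR = 99°  [△XRQ]
4. ∠EXV = 99°  [V on XR, E on XQ]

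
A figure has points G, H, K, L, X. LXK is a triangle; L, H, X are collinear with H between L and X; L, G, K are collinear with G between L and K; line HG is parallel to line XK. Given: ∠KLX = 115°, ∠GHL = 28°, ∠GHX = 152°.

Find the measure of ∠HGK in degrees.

1. ∠GLH = 115°  [H on LX, G on LK]
2. ∠HGL = 37°  [△LHG]
3. ∠HGK = 143°  [linear pair at G on LK]

∠HGK = 143°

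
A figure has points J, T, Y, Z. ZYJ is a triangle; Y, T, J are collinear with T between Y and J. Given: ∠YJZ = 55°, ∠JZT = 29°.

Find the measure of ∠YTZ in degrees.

∠YTZ = 84°

1. ∠TJZ = 55°  [T on ray JY]
2. ∠JTZ = 96°  [△ZTJ]
3. ∠YTZ = 84°  [linear pair at T on YJ]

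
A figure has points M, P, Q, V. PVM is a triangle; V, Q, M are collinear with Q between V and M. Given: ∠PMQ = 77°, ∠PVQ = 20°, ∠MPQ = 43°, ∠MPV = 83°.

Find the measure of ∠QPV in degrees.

∠QPV = 40°

1. ∠MQP = 60°  [△PQM]
2. ∠PQV = 120°  [linear pair at Q on VM]
3. ∠QPV = 40°  [△PVQ]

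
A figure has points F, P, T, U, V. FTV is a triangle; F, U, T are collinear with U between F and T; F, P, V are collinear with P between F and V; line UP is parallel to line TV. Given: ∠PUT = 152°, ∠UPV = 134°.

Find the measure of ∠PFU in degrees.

1. ∠FUP = 28°  [linear pair at U on FT]
2. ∠FPU = 46°  [linear pair at P on FV]
3. ∠PFU = 106°  [△FUP]

∠PFU = 106°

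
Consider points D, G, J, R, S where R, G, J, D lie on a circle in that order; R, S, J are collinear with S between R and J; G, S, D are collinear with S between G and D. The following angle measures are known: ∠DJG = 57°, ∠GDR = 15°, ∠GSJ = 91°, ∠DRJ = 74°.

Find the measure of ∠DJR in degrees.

1. ∠DRG = 123°  [cyclic RGJD, opposite ∠R+∠J]
2. ∠DGR = 42°  [△RGD]
3. ∠DJR = 42°  [same arc RD]

∠DJR = 42°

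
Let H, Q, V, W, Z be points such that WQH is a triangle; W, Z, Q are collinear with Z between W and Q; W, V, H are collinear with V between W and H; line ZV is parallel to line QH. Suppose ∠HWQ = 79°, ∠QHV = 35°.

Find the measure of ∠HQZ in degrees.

1. ∠QHW = 35°  [V on ray HW]
2. ∠HQW = 66°  [△WQH]
3. ∠HQZ = 66°  [Z on ray QW]

∠HQZ = 66°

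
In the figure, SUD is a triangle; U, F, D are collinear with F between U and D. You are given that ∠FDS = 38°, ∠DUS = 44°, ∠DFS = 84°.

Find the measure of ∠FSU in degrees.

1. ∠FUS = 44°  [F on ray UD]
2. ∠SFU = 96°  [linear pair at F on UD]
3. ∠FSU = 40°  [△SUF]

∠FSU = 40°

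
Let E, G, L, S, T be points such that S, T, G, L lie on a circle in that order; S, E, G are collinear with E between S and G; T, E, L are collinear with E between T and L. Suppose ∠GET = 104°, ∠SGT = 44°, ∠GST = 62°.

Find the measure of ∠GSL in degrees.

∠GSL = 32°

1. ∠LES = 104°  [vertical angles at E]
2. ∠SLT = 44°  [same arc ST]
3. ∠GSL = 32°  [△SEL]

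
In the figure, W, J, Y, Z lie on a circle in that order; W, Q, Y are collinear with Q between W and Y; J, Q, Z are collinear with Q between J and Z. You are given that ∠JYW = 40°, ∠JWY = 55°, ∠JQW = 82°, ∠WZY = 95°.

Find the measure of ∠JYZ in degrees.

∠JYZ = 83°

1. ∠JZW = 40°  [same arc WJ]
2. ∠WJZ = 43°  [△WQJ]
3. ∠JWZ = 97°  [△WJZ]
4. ∠JYZ = 83°  [cyclic WJYZ, opposite ∠W+∠Y]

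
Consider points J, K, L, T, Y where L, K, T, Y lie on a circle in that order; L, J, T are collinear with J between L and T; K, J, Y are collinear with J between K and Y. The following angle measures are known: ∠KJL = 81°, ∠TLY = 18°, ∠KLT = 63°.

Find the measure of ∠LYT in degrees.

1. ∠TJY = 81°  [vertical angles at J]
2. ∠KYT = 63°  [same arc KT]
3. ∠LTY = 36°  [△TJY]
4. ∠LYT = 126°  [△LTY]

∠LYT = 126°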